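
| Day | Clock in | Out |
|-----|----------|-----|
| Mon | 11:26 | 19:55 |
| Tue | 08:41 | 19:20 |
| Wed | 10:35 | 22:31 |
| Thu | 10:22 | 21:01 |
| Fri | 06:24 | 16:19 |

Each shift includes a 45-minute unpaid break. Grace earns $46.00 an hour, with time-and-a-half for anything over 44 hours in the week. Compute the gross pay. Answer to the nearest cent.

$2291.95

Mon: 11:26–19:55 = 8 h 29 min; less 45 min break → 7 h 44 min
Tue: 08:41–19:20 = 10 h 39 min; less 45 min break → 9 h 54 min
Wed: 10:35–22:31 = 11 h 56 min; less 45 min break → 11 h 11 min
Thu: 10:22–21:01 = 10 h 39 min; less 45 min break → 9 h 54 min
Fri: 06:24–16:19 = 9 h 55 min; less 45 min break → 9 h 10 min
Total worked: 47 h 53 min = 2873 min.
Regular 44 h 0 min = 2640 min at $46.00/h; overtime 3 h 53 min = 233 min at $69.00/h.
Pay = (2640 × $46.00 + 233 × $69.00) ÷ 60 = $2291.95.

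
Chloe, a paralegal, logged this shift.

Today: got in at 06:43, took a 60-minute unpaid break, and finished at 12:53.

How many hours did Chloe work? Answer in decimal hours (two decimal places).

Today: 06:43–12:53 = 6 h 10 min; less 60 min break → 5 h 10 min

5.17 hours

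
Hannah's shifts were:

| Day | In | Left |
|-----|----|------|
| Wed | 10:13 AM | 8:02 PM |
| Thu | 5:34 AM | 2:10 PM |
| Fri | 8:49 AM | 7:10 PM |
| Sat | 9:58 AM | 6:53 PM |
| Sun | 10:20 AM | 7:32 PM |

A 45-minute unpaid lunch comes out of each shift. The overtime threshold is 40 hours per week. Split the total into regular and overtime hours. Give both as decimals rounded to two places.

Regular 40.00 hours, overtime 3.13 hours

Wed: 10:13 AM–8:02 PM = 9 h 49 min; less 45 min break → 9 h 4 min
Thu: 5:34 AM–2:10 PM = 8 h 36 min; less 45 min break → 7 h 51 min
Fri: 8:49 AM–7:10 PM = 10 h 21 min; less 45 min break → 9 h 36 min
Sat: 9:58 AM–6:53 PM = 8 h 55 min; less 45 min break → 8 h 10 min
Sun: 10:20 AM–7:32 PM = 9 h 12 min; less 45 min break → 8 h 27 min
Total worked: 43 h 8 min = 43.13 h.
Threshold 40 h → overtime 3 h 8 min, regular 40 h 0 min.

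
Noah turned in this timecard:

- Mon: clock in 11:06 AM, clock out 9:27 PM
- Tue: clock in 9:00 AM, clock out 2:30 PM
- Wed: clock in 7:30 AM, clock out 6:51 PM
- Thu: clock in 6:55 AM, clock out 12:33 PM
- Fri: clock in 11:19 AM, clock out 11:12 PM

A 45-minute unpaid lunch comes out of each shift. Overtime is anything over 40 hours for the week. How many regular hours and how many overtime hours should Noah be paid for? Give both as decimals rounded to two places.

Regular 40.00 hours, overtime 0.97 hours

Mon: 11:06 AM–9:27 PM = 10 h 21 min; less 45 min break → 9 h 36 min
Tue: 9:00 AM–2:30 PM = 5 h 30 min; less 45 min break → 4 h 45 min
Wed: 7:30 AM–6:51 PM = 11 h 21 min; less 45 min break → 10 h 36 min
Thu: 6:55 AM–12:33 PM = 5 h 38 min; less 45 min break → 4 h 53 min
Fri: 11:19 AM–11:12 PM = 11 h 53 min; less 45 min break → 11 h 8 min
Total worked: 40 h 58 min = 40.97 h.
Threshold 40 h → overtime 0 h 58 min, regular 40 h 0 min.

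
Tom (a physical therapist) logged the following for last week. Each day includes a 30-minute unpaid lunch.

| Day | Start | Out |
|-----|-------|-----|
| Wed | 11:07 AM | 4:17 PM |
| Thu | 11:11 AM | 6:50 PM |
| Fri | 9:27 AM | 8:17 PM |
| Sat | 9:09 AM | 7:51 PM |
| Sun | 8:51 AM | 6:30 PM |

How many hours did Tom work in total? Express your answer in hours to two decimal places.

Wed: 11:07 AM–4:17 PM = 5 h 10 min; less 30 min break → 4 h 40 min
Thu: 11:11 AM–6:50 PM = 7 h 39 min; less 30 min break → 7 h 9 min
Fri: 9:27 AM–8:17 PM = 10 h 50 min; less 30 min break → 10 h 20 min
Sat: 9:09 AM–7:51 PM = 10 h 42 min; less 30 min break → 10 h 12 min
Sun: 8:51 AM–6:30 PM = 9 h 39 min; less 30 min break → 9 h 9 min
Total: 4 h 40 min + 7 h 9 min + 10 h 20 min + 10 h 12 min + 9 h 9 min = 41 h 30 min.

41.50 hours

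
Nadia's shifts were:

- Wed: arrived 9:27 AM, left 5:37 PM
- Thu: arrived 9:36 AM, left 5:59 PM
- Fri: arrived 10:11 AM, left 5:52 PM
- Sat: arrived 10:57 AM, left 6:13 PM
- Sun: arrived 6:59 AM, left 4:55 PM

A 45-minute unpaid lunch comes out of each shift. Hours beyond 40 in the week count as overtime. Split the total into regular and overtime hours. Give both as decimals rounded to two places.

Wed: 9:27 AM–5:37 PM = 8 h 10 min; less 45 min break → 7 h 25 min
Thu: 9:36 AM–5:59 PM = 8 h 23 min; less 45 min break → 7 h 38 min
Fri: 10:11 AM–5:52 PM = 7 h 41 min; less 45 min break → 6 h 56 min
Sat: 10:57 AM–6:13 PM = 7 h 16 min; less 45 min break → 6 h 31 min
Sun: 6:59 AM–4:55 PM = 9 h 56 min; less 45 min break → 9 h 11 min
Total worked: 37 h 41 min = 37.68 h.
Threshold 40 h → overtime 0 h 0 min, regular 37 h 41 min.

Regular 37.68 hours, overtime 0.00 hours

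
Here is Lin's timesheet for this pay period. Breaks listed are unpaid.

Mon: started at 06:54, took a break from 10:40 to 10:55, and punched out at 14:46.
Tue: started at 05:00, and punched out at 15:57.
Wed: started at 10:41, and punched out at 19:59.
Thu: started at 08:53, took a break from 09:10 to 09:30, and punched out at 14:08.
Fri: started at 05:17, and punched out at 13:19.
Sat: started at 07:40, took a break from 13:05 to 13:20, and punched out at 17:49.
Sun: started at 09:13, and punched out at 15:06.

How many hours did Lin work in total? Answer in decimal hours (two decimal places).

Mon: 06:54–14:46 = 7 h 52 min; less 15 min break → 7 h 37 min
Tue: 05:00–15:57 = 10 h 57 min
Wed: 10:41–19:59 = 9 h 18 min
Thu: 08:53–14:08 = 5 h 15 min; less 20 min break → 4 h 55 min
Fri: 05:17–13:19 = 8 h 2 min
Sat: 07:40–17:49 = 10 h 9 min; less 15 min break → 9 h 54 min
Sun: 09:13–15:06 = 5 h 53 min
Total: 7 h 37 min + 10 h 57 min + 9 h 18 min + 4 h 55 min + 8 h 2 min + 9 h 54 min + 5 h 53 min = 56 h 36 min.

56.60 hours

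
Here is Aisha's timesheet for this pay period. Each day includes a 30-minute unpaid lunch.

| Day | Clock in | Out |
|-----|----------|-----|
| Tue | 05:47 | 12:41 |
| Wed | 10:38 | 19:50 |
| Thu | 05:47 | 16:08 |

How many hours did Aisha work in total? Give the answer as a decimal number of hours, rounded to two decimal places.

Tue: 05:47–12:41 = 6 h 54 min; less 30 min break → 6 h 24 min
Wed: 10:38–19:50 = 9 h 12 min; less 30 min break → 8 h 42 min
Thu: 05:47–16:08 = 10 h 21 min; less 30 min break → 9 h 51 min
Total: 6 h 24 min + 8 h 42 min + 9 h 51 min = 24 h 57 min.

24.95 hours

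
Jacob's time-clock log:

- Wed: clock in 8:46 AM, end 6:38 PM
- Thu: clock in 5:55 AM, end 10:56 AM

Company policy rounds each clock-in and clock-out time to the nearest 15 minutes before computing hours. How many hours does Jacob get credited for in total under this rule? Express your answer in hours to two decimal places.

15.00 hours

Wed: in 8:46 AM→8:45 AM, out 6:38 PM→6:45 PM; 10 h 0 min
Thu: in 5:55 AM→6:00 AM, out 10:56 AM→11:00 AM; 5 h 0 min
Total credited: 15 h 0 min.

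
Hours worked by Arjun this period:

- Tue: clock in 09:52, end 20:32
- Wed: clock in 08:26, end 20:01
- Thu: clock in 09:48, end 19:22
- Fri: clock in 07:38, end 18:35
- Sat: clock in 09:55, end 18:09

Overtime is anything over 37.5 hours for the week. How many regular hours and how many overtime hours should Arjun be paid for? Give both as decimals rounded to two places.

Regular 37.50 hours, overtime 13.50 hours

Tue: 09:52–20:32 = 10 h 40 min
Wed: 08:26–20:01 = 11 h 35 min
Thu: 09:48–19:22 = 9 h 34 min
Fri: 07:38–18:35 = 10 h 57 min
Sat: 09:55–18:09 = 8 h 14 min
Total worked: 51 h 0 min = 51.00 h.
Threshold 37.5 h → overtime 13 h 30 min, regular 37 h 30 min.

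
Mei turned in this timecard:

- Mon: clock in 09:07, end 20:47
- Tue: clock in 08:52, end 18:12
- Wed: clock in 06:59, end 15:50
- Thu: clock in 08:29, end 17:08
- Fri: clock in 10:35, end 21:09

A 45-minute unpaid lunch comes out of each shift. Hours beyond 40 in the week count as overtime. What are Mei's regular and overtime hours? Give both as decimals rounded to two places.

Regular 40.00 hours, overtime 5.32 hours

Mon: 09:07–20:47 = 11 h 40 min; less 45 min break → 10 h 55 min
Tue: 08:52–18:12 = 9 h 20 min; less 45 min break → 8 h 35 min
Wed: 06:59–15:50 = 8 h 51 min; less 45 min break → 8 h 6 min
Thu: 08:29–17:08 = 8 h 39 min; less 45 min break → 7 h 54 min
Fri: 10:35–21:09 = 10 h 34 min; less 45 min break → 9 h 49 min
Total worked: 45 h 19 min = 45.32 h.
Threshold 40 h → overtime 5 h 19 min, regular 40 h 0 min.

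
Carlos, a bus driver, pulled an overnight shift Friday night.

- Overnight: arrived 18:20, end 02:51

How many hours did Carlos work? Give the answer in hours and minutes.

Overnight: 18:20 → midnight = 5 h 40 min; midnight → 02:51 = 2 h 51 min; span 8 h 31 min

8 h 31 min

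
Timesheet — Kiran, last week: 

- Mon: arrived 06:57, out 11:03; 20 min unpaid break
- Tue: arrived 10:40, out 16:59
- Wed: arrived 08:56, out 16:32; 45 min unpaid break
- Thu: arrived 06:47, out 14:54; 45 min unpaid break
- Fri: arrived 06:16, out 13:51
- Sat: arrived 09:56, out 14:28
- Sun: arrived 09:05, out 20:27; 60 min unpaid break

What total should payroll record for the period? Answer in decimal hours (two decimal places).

Mon: 06:57–11:03 = 4 h 6 min; less 20 min break → 3 h 46 min
Tue: 10:40–16:59 = 6 h 19 min
Wed: 08:56–16:32 = 7 h 36 min; less 45 min break → 6 h 51 min
Thu: 06:47–14:54 = 8 h 7 min; less 45 min break → 7 h 22 min
Fri: 06:16–13:51 = 7 h 35 min
Sat: 09:56–14:28 = 4 h 32 min
Sun: 09:05–20:27 = 11 h 22 min; less 60 min break → 10 h 22 min
Total: 3 h 46 min + 6 h 19 min + 6 h 51 min + 7 h 22 min + 7 h 35 min + 4 h 32 min + 10 h 22 min = 46 h 47 min.

46.78 hours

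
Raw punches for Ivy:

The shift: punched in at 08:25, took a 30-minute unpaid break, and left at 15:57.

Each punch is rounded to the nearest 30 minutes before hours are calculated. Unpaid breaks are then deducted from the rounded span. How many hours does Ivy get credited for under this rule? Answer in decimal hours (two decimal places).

The shift: in 08:25→08:30, out 15:57→16:00; 7 h 30 min − 30 min = 7 h 0 min

7.00 hours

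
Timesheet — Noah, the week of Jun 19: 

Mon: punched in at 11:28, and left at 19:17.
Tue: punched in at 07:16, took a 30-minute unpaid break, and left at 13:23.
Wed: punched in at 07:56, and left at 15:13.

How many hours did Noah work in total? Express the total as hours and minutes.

Mon: 11:28–19:17 = 7 h 49 min
Tue: 07:16–13:23 = 6 h 7 min; less 30 min break → 5 h 37 min
Wed: 07:56–15:13 = 7 h 17 min
Total: 7 h 49 min + 5 h 37 min + 7 h 17 min = 20 h 43 min.

20 h 43 min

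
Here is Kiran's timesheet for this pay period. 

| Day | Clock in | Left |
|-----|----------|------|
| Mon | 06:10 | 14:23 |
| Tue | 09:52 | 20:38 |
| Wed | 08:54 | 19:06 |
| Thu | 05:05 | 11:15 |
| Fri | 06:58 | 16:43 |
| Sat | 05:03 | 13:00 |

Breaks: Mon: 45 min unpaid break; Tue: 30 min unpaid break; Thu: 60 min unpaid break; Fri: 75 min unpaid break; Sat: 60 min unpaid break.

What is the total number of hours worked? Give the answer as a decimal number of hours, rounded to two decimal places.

Mon: 06:10–14:23 = 8 h 13 min; less 45 min break → 7 h 28 min
Tue: 09:52–20:38 = 10 h 46 min; less 30 min break → 10 h 16 min
Wed: 08:54–19:06 = 10 h 12 min
Thu: 05:05–11:15 = 6 h 10 min; less 60 min break → 5 h 10 min
Fri: 06:58–16:43 = 9 h 45 min; less 75 min break → 8 h 30 min
Sat: 05:03–13:00 = 7 h 57 min; less 60 min break → 6 h 57 min
Total: 7 h 28 min + 10 h 16 min + 10 h 12 min + 5 h 10 min + 8 h 30 min + 6 h 57 min = 48 h 33 min.

48.55 hours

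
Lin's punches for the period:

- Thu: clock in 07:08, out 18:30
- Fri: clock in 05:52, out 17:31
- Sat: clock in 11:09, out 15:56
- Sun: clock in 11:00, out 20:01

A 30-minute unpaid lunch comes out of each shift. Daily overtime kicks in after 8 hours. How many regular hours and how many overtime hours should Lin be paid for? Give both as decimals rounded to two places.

Thu: 07:08–18:30 = 11 h 22 min; less 30 min break → 10 h 52 min
Fri: 05:52–17:31 = 11 h 39 min; less 30 min break → 11 h 9 min
Sat: 11:09–15:56 = 4 h 47 min; less 30 min break → 4 h 17 min
Sun: 11:00–20:01 = 9 h 1 min; less 30 min break → 8 h 31 min
Thu reg 8 h 0 min / OT 2 h 52 min; Fri reg 8 h 0 min / OT 3 h 9 min; Sat reg 4 h 17 min / OT 0 h 0 min; Sun reg 8 h 0 min / OT 0 h 31 min.
Totals: regular 28 h 17 min, overtime 6 h 32 min.

Regular 28.28 hours, overtime 6.53 hours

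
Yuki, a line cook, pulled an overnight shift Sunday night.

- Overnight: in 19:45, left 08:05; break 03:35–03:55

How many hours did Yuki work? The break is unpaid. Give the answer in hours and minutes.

Overnight: 19:45 → midnight = 4 h 15 min; midnight → 08:05 = 8 h 5 min; span 12 h 20 min; less 20 min break → 12 h 0 min

12 h 0 min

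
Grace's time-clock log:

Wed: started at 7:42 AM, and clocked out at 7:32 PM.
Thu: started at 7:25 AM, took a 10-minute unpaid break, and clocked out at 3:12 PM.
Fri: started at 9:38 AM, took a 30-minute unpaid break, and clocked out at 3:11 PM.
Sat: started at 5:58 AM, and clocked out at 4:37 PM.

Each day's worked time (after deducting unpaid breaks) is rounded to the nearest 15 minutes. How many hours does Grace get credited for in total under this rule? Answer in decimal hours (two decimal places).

Wed: 7:42 AM–7:32 PM = 11 h 50 min → rounds to 11 h 45 min
Thu: 7:25 AM–3:12 PM = 7 h 47 min − 10 min = 7 h 37 min → rounds to 7 h 30 min
Fri: 9:38 AM–3:11 PM = 5 h 33 min − 30 min = 5 h 3 min → rounds to 5 h 0 min
Sat: 5:58 AM–4:37 PM = 10 h 39 min → rounds to 10 h 45 min
Total credited: 35 h 0 min.

35.00 hours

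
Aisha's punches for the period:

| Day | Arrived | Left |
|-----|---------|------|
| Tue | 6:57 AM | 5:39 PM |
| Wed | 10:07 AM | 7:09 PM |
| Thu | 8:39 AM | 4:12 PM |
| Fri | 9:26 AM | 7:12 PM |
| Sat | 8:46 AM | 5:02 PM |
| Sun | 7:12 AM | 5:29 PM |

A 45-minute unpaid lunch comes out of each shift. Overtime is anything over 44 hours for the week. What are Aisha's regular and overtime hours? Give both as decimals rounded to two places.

Tue: 6:57 AM–5:39 PM = 10 h 42 min; less 45 min break → 9 h 57 min
Wed: 10:07 AM–7:09 PM = 9 h 2 min; less 45 min break → 8 h 17 min
Thu: 8:39 AM–4:12 PM = 7 h 33 min; less 45 min break → 6 h 48 min
Fri: 9:26 AM–7:12 PM = 9 h 46 min; less 45 min break → 9 h 1 min
Sat: 8:46 AM–5:02 PM = 8 h 16 min; less 45 min break → 7 h 31 min
Sun: 7:12 AM–5:29 PM = 10 h 17 min; less 45 min break → 9 h 32 min
Total worked: 51 h 6 min = 51.10 h.
Threshold 44 h → overtime 7 h 6 min, regular 44 h 0 min.

Regular 44.00 hours, overtime 7.10 hours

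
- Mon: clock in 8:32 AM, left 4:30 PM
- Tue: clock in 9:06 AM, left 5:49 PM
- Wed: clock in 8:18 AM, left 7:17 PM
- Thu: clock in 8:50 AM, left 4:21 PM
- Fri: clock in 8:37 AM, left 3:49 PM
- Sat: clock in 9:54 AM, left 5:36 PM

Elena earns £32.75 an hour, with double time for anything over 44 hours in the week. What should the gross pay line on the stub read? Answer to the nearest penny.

Mon: 8:32 AM–4:30 PM = 7 h 58 min
Tue: 9:06 AM–5:49 PM = 8 h 43 min
Wed: 8:18 AM–7:17 PM = 10 h 59 min
Thu: 8:50 AM–4:21 PM = 7 h 31 min
Fri: 8:37 AM–3:49 PM = 7 h 12 min
Sat: 9:54 AM–5:36 PM = 7 h 42 min
Total worked: 50 h 5 min = 3005 min.
Regular 44 h 0 min = 2640 min at £32.75/h; overtime 6 h 5 min = 365 min at £65.50/h.
Pay = (2640 × £32.75 + 365 × £65.50) ÷ 60 = £1839.46.

£1839.46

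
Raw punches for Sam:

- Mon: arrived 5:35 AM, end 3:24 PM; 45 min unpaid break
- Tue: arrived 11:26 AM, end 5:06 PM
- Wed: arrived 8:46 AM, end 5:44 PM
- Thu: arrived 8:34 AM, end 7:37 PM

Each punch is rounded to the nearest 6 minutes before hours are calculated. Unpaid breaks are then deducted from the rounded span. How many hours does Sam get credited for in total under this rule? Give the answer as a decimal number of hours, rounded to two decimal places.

34.65 hours

Mon: in 5:35 AM→5:36 AM, out 3:24 PM→3:24 PM; 9 h 48 min − 45 min = 9 h 3 min
Tue: in 11:26 AM→11:24 AM, out 5:06 PM→5:06 PM; 5 h 42 min
Wed: in 8:46 AM→8:48 AM, out 5:44 PM→5:42 PM; 8 h 54 min
Thu: in 8:34 AM→8:36 AM, out 7:37 PM→7:36 PM; 11 h 0 min
Total credited: 34 h 39 min.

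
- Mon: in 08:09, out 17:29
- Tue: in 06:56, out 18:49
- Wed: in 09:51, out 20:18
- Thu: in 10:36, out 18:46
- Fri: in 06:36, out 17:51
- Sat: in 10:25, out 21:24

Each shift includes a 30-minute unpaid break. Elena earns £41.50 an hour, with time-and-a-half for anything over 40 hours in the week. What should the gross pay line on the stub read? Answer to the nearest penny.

Mon: 08:09–17:29 = 9 h 20 min; less 30 min break → 8 h 50 min
Tue: 06:56–18:49 = 11 h 53 min; less 30 min break → 11 h 23 min
Wed: 09:51–20:18 = 10 h 27 min; less 30 min break → 9 h 57 min
Thu: 10:36–18:46 = 8 h 10 min; less 30 min break → 7 h 40 min
Fri: 06:36–17:51 = 11 h 15 min; less 30 min break → 10 h 45 min
Sat: 10:25–21:24 = 10 h 59 min; less 30 min break → 10 h 29 min
Total worked: 59 h 4 min = 3544 min.
Regular 40 h 0 min = 2400 min at £41.50/h; overtime 19 h 4 min = 1144 min at £62.25/h.
Pay = (2400 × £41.50 + 1144 × £62.25) ÷ 60 = £2846.90.

£2846.90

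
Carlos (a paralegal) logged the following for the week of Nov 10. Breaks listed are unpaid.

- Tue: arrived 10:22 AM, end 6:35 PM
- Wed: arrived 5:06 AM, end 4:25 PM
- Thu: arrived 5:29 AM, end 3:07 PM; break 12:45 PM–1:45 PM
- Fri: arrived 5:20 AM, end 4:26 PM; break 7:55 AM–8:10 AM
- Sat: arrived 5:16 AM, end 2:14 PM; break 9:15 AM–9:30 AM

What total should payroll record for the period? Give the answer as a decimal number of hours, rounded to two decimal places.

Tue: 10:22 AM–6:35 PM = 8 h 13 min
Wed: 5:06 AM–4:25 PM = 11 h 19 min
Thu: 5:29 AM–3:07 PM = 9 h 38 min; less 60 min break → 8 h 38 min
Fri: 5:20 AM–4:26 PM = 11 h 6 min; less 15 min break → 10 h 51 min
Sat: 5:16 AM–2:14 PM = 8 h 58 min; less 15 min break → 8 h 43 min
Total: 8 h 13 min + 11 h 19 min + 8 h 38 min + 10 h 51 min + 8 h 43 min = 47 h 44 min.

47.73 hours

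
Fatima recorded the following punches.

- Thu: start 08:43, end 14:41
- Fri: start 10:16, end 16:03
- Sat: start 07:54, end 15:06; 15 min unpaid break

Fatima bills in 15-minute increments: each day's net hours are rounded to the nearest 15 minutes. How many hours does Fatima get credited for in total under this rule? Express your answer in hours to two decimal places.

Thu: 08:43–14:41 = 5 h 58 min → rounds to 6 h 0 min
Fri: 10:16–16:03 = 5 h 47 min → rounds to 5 h 45 min
Sat: 07:54–15:06 = 7 h 12 min − 15 min = 6 h 57 min → rounds to 7 h 0 min
Total credited: 18 h 45 min.

18.75 hours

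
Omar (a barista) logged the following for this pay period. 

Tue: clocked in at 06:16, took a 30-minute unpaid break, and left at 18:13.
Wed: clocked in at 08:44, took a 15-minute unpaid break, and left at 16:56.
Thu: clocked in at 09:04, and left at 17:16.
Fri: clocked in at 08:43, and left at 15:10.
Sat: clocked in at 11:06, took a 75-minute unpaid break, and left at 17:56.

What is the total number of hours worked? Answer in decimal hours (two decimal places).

39.63 hours

Tue: 06:16–18:13 = 11 h 57 min; less 30 min break → 11 h 27 min
Wed: 08:44–16:56 = 8 h 12 min; less 15 min break → 7 h 57 min
Thu: 09:04–17:16 = 8 h 12 min
Fri: 08:43–15:10 = 6 h 27 min
Sat: 11:06–17:56 = 6 h 50 min; less 75 min break → 5 h 35 min
Total: 11 h 27 min + 7 h 57 min + 8 h 12 min + 6 h 27 min + 5 h 35 min = 39 h 38 min.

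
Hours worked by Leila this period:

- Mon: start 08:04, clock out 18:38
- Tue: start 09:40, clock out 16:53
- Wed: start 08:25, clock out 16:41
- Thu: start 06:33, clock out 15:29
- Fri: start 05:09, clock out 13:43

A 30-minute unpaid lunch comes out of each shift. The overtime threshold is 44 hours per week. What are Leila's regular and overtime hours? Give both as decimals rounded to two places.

Mon: 08:04–18:38 = 10 h 34 min; less 30 min break → 10 h 4 min
Tue: 09:40–16:53 = 7 h 13 min; less 30 min break → 6 h 43 min
Wed: 08:25–16:41 = 8 h 16 min; less 30 min break → 7 h 46 min
Thu: 06:33–15:29 = 8 h 56 min; less 30 min break → 8 h 26 min
Fri: 05:09–13:43 = 8 h 34 min; less 30 min break → 8 h 4 min
Total worked: 41 h 3 min = 41.05 h.
Threshold 44 h → overtime 0 h 0 min, regular 41 h 3 min.

Regular 41.05 hours, overtime 0.00 hours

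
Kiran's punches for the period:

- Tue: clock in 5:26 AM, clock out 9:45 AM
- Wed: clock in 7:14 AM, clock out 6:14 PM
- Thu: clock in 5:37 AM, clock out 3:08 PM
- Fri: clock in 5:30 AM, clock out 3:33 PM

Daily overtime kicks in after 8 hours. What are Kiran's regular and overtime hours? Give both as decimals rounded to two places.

Regular 28.32 hours, overtime 6.57 hours

Tue: 5:26 AM–9:45 AM = 4 h 19 min
Wed: 7:14 AM–6:14 PM = 11 h 0 min
Thu: 5:37 AM–3:08 PM = 9 h 31 min
Fri: 5:30 AM–3:33 PM = 10 h 3 min
Tue reg 4 h 19 min / OT 0 h 0 min; Wed reg 8 h 0 min / OT 3 h 0 min; Thu reg 8 h 0 min / OT 1 h 31 min; Fri reg 8 h 0 min / OT 2 h 3 min.
Totals: regular 28 h 19 min, overtime 6 h 34 min.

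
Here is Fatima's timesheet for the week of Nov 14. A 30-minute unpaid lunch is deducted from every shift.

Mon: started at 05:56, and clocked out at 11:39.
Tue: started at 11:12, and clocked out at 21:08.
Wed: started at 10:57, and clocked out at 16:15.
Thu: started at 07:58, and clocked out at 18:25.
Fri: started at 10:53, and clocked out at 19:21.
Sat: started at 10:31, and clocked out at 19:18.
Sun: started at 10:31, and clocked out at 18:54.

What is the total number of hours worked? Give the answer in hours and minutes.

53 h 32 min

Mon: 05:56–11:39 = 5 h 43 min; less 30 min break → 5 h 13 min
Tue: 11:12–21:08 = 9 h 56 min; less 30 min break → 9 h 26 min
Wed: 10:57–16:15 = 5 h 18 min; less 30 min break → 4 h 48 min
Thu: 07:58–18:25 = 10 h 27 min; less 30 min break → 9 h 57 min
Fri: 10:53–19:21 = 8 h 28 min; less 30 min break → 7 h 58 min
Sat: 10:31–19:18 = 8 h 47 min; less 30 min break → 8 h 17 min
Sun: 10:31–18:54 = 8 h 23 min; less 30 min break → 7 h 53 min
Total: 5 h 13 min + 9 h 26 min + 4 h 48 min + 9 h 57 min + 7 h 58 min + 8 h 17 min + 7 h 53 min = 53 h 32 min.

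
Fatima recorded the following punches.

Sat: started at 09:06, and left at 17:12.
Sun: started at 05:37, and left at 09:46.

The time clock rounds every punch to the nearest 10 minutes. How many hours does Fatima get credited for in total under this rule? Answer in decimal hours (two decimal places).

12.17 hours

Sat: in 09:06→09:10, out 17:12→17:10; 8 h 0 min
Sun: in 05:37→05:40, out 09:46→09:50; 4 h 10 min
Total credited: 12 h 10 min.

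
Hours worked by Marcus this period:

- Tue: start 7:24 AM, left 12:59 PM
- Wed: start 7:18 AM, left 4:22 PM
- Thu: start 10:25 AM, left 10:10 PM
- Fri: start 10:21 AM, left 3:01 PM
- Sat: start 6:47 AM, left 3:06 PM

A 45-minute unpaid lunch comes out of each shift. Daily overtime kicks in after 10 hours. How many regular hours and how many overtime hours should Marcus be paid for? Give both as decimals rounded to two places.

Tue: 7:24 AM–12:59 PM = 5 h 35 min; less 45 min break → 4 h 50 min
Wed: 7:18 AM–4:22 PM = 9 h 4 min; less 45 min break → 8 h 19 min
Thu: 10:25 AM–10:10 PM = 11 h 45 min; less 45 min break → 11 h 0 min
Fri: 10:21 AM–3:01 PM = 4 h 40 min; less 45 min break → 3 h 55 min
Sat: 6:47 AM–3:06 PM = 8 h 19 min; less 45 min break → 7 h 34 min
Tue reg 4 h 50 min / OT 0 h 0 min; Wed reg 8 h 19 min / OT 0 h 0 min; Thu reg 10 h 0 min / OT 1 h 0 min; Fri reg 3 h 55 min / OT 0 h 0 min; Sat reg 7 h 34 min / OT 0 h 0 min.
Totals: regular 34 h 38 min, overtime 1 h 0 min.

Regular 34.63 hours, overtime 1.00 hours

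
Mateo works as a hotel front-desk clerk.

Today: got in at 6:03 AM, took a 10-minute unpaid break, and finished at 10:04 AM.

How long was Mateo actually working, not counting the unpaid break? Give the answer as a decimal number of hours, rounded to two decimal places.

Today: 6:03 AM–10:04 AM = 4 h 1 min; less 10 min break → 3 h 51 min

3.85 hours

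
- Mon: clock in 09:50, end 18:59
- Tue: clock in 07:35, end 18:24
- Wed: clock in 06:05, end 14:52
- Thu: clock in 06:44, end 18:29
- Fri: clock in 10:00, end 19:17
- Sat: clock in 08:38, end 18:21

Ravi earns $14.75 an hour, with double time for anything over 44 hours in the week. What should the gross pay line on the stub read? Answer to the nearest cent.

Mon: 09:50–18:59 = 9 h 9 min
Tue: 07:35–18:24 = 10 h 49 min
Wed: 06:05–14:52 = 8 h 47 min
Thu: 06:44–18:29 = 11 h 45 min
Fri: 10:00–19:17 = 9 h 17 min
Sat: 08:38–18:21 = 9 h 43 min
Total worked: 59 h 30 min = 3570 min.
Regular 44 h 0 min = 2640 min at $14.75/h; overtime 15 h 30 min = 930 min at $29.50/h.
Pay = (2640 × $14.75 + 930 × $29.50) ÷ 60 = $1106.25.

$1106.25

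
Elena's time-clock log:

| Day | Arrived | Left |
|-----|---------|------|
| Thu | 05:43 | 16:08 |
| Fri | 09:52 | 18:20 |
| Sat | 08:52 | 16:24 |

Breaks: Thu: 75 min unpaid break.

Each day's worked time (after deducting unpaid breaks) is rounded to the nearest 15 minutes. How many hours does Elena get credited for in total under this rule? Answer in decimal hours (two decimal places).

Thu: 05:43–16:08 = 10 h 25 min − 75 min = 9 h 10 min → rounds to 9 h 15 min
Fri: 09:52–18:20 = 8 h 28 min → rounds to 8 h 30 min
Sat: 08:52–16:24 = 7 h 32 min → rounds to 7 h 30 min
Total credited: 25 h 15 min.

25.25 hours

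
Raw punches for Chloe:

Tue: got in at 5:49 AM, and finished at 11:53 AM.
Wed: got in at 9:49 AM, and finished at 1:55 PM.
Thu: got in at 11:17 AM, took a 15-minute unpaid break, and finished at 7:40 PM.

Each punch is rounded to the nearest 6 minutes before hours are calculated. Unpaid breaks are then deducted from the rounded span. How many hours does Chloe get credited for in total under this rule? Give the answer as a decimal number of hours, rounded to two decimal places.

18.35 hours

Tue: in 5:49 AM→5:48 AM, out 11:53 AM→11:54 AM; 6 h 6 min
Wed: in 9:49 AM→9:48 AM, out 1:55 PM→1:54 PM; 4 h 6 min
Thu: in 11:17 AM→11:18 AM, out 7:40 PM→7:42 PM; 8 h 24 min − 15 min = 8 h 9 min
Total credited: 18 h 21 min.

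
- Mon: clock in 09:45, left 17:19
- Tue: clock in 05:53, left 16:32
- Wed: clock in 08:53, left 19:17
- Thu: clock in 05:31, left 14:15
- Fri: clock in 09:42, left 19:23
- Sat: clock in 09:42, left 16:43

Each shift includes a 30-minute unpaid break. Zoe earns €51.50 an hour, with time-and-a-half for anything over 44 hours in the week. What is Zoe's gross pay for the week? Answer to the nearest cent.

€2810.61

Mon: 09:45–17:19 = 7 h 34 min; less 30 min break → 7 h 4 min
Tue: 05:53–16:32 = 10 h 39 min; less 30 min break → 10 h 9 min
Wed: 08:53–19:17 = 10 h 24 min; less 30 min break → 9 h 54 min
Thu: 05:31–14:15 = 8 h 44 min; less 30 min break → 8 h 14 min
Fri: 09:42–19:23 = 9 h 41 min; less 30 min break → 9 h 11 min
Sat: 09:42–16:43 = 7 h 1 min; less 30 min break → 6 h 31 min
Total worked: 51 h 3 min = 3063 min.
Regular 44 h 0 min = 2640 min at €51.50/h; overtime 7 h 3 min = 423 min at €77.25/h.
Pay = (2640 × €51.50 + 423 × €77.25) ÷ 60 = €2810.61.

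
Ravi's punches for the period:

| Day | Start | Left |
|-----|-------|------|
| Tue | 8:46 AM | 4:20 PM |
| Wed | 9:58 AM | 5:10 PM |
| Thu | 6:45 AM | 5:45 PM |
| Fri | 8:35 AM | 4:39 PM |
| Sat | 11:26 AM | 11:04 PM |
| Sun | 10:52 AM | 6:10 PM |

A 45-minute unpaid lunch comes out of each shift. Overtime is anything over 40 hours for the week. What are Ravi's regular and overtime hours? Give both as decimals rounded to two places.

Tue: 8:46 AM–4:20 PM = 7 h 34 min; less 45 min break → 6 h 49 min
Wed: 9:58 AM–5:10 PM = 7 h 12 min; less 45 min break → 6 h 27 min
Thu: 6:45 AM–5:45 PM = 11 h 0 min; less 45 min break → 10 h 15 min
Fri: 8:35 AM–4:39 PM = 8 h 4 min; less 45 min break → 7 h 19 min
Sat: 11:26 AM–11:04 PM = 11 h 38 min; less 45 min break → 10 h 53 min
Sun: 10:52 AM–6:10 PM = 7 h 18 min; less 45 min break → 6 h 33 min
Total worked: 48 h 16 min = 48.27 h.
Threshold 40 h → overtime 8 h 16 min, regular 40 h 0 min.

Regular 40.00 hours, overtime 8.27 hours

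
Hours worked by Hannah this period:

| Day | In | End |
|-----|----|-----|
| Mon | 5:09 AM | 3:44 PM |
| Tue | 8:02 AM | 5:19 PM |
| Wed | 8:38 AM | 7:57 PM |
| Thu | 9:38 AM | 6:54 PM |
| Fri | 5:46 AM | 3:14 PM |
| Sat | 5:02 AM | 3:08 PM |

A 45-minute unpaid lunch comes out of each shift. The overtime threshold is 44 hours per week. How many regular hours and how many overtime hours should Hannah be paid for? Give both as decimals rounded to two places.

Mon: 5:09 AM–3:44 PM = 10 h 35 min; less 45 min break → 9 h 50 min
Tue: 8:02 AM–5:19 PM = 9 h 17 min; less 45 min break → 8 h 32 min
Wed: 8:38 AM–7:57 PM = 11 h 19 min; less 45 min break → 10 h 34 min
Thu: 9:38 AM–6:54 PM = 9 h 16 min; less 45 min break → 8 h 31 min
Fri: 5:46 AM–3:14 PM = 9 h 28 min; less 45 min break → 8 h 43 min
Sat: 5:02 AM–3:08 PM = 10 h 6 min; less 45 min break → 9 h 21 min
Total worked: 55 h 31 min = 55.52 h.
Threshold 44 h → overtime 11 h 31 min, regular 44 h 0 min.

Regular 44.00 hours, overtime 11.52 hours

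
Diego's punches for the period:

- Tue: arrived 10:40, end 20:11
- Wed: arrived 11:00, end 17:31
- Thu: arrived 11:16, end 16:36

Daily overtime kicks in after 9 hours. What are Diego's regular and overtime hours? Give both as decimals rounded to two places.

Tue: 10:40–20:11 = 9 h 31 min
Wed: 11:00–17:31 = 6 h 31 min
Thu: 11:16–16:36 = 5 h 20 min
Tue reg 9 h 0 min / OT 0 h 31 min; Wed reg 6 h 31 min / OT 0 h 0 min; Thu reg 5 h 20 min / OT 0 h 0 min.
Totals: regular 20 h 51 min, overtime 0 h 31 min.

Regular 20.85 hours, overtime 0.52 hours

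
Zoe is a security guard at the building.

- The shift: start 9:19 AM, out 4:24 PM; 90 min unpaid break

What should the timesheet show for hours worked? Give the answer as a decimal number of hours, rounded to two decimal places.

5.58 hours

The shift: 9:19 AM–4:24 PM = 7 h 5 min; less 90 min break → 5 h 35 min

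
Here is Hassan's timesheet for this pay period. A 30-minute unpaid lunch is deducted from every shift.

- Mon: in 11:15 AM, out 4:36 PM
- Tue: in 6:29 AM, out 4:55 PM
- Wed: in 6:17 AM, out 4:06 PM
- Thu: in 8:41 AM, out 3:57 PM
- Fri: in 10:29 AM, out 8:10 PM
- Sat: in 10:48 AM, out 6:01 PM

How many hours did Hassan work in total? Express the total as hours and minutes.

Mon: 11:15 AM–4:36 PM = 5 h 21 min; less 30 min break → 4 h 51 min
Tue: 6:29 AM–4:55 PM = 10 h 26 min; less 30 min break → 9 h 56 min
Wed: 6:17 AM–4:06 PM = 9 h 49 min; less 30 min break → 9 h 19 min
Thu: 8:41 AM–3:57 PM = 7 h 16 min; less 30 min break → 6 h 46 min
Fri: 10:29 AM–8:10 PM = 9 h 41 min; less 30 min break → 9 h 11 min
Sat: 10:48 AM–6:01 PM = 7 h 13 min; less 30 min break → 6 h 43 min
Total: 4 h 51 min + 9 h 56 min + 9 h 19 min + 6 h 46 min + 9 h 11 min + 6 h 43 min = 46 h 46 min.

46 h 46 min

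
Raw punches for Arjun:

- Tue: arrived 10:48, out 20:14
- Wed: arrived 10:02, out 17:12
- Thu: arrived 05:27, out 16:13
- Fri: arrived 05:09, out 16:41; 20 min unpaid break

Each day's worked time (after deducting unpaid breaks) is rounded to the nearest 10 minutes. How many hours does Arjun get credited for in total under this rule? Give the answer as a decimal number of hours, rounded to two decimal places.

Tue: 10:48–20:14 = 9 h 26 min → rounds to 9 h 30 min
Wed: 10:02–17:12 = 7 h 10 min → rounds to 7 h 10 min
Thu: 05:27–16:13 = 10 h 46 min → rounds to 10 h 50 min
Fri: 05:09–16:41 = 11 h 32 min − 20 min = 11 h 12 min → rounds to 11 h 10 min
Total credited: 38 h 40 min.

38.67 hours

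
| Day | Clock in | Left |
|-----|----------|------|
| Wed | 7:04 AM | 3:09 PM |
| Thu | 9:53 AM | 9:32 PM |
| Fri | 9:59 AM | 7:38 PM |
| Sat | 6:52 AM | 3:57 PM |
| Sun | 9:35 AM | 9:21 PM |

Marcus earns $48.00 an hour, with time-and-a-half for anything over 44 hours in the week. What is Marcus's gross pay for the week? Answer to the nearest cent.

$2560.80

Wed: 7:04 AM–3:09 PM = 8 h 5 min
Thu: 9:53 AM–9:32 PM = 11 h 39 min
Fri: 9:59 AM–7:38 PM = 9 h 39 min
Sat: 6:52 AM–3:57 PM = 9 h 5 min
Sun: 9:35 AM–9:21 PM = 11 h 46 min
Total worked: 50 h 14 min = 3014 min.
Regular 44 h 0 min = 2640 min at $48.00/h; overtime 6 h 14 min = 374 min at $72.00/h.
Pay = (2640 × $48.00 + 374 × $72.00) ÷ 60 = $2560.80.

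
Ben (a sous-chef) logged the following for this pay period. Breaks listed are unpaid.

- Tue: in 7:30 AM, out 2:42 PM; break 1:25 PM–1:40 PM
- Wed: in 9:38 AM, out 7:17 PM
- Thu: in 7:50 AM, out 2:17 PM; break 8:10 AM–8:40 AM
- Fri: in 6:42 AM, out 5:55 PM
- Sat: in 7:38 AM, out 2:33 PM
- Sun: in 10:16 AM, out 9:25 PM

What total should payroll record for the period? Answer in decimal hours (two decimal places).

51.83 hours

Tue: 7:30 AM–2:42 PM = 7 h 12 min; less 15 min break → 6 h 57 min
Wed: 9:38 AM–7:17 PM = 9 h 39 min
Thu: 7:50 AM–2:17 PM = 6 h 27 min; less 30 min break → 5 h 57 min
Fri: 6:42 AM–5:55 PM = 11 h 13 min
Sat: 7:38 AM–2:33 PM = 6 h 55 min
Sun: 10:16 AM–9:25 PM = 11 h 9 min
Total: 6 h 57 min + 9 h 39 min + 5 h 57 min + 11 h 13 min + 6 h 55 min + 11 h 9 min = 51 h 50 min.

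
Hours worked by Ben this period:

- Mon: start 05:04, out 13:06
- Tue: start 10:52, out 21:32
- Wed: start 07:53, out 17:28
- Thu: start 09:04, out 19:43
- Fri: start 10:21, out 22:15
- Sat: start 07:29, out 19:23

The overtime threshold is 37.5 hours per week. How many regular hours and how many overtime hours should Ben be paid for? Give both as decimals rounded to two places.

Regular 37.50 hours, overtime 25.23 hours

Mon: 05:04–13:06 = 8 h 2 min
Tue: 10:52–21:32 = 10 h 40 min
Wed: 07:53–17:28 = 9 h 35 min
Thu: 09:04–19:43 = 10 h 39 min
Fri: 10:21–22:15 = 11 h 54 min
Sat: 07:29–19:23 = 11 h 54 min
Total worked: 62 h 44 min = 62.73 h.
Threshold 37.5 h → overtime 25 h 14 min, regular 37 h 30 min.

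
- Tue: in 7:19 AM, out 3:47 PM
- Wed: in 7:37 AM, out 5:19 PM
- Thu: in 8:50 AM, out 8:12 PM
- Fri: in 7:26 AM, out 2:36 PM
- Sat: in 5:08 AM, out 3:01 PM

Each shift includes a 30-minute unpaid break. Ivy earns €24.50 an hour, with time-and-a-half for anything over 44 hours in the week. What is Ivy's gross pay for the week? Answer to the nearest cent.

€1081.06

Tue: 7:19 AM–3:47 PM = 8 h 28 min; less 30 min break → 7 h 58 min
Wed: 7:37 AM–5:19 PM = 9 h 42 min; less 30 min break → 9 h 12 min
Thu: 8:50 AM–8:12 PM = 11 h 22 min; less 30 min break → 10 h 52 min
Fri: 7:26 AM–2:36 PM = 7 h 10 min; less 30 min break → 6 h 40 min
Sat: 5:08 AM–3:01 PM = 9 h 53 min; less 30 min break → 9 h 23 min
Total worked: 44 h 5 min = 2645 min.
Regular 44 h 0 min = 2640 min at €24.50/h; overtime 0 h 5 min = 5 min at €36.75/h.
Pay = (2640 × €24.50 + 5 × €36.75) ÷ 60 = €1081.06.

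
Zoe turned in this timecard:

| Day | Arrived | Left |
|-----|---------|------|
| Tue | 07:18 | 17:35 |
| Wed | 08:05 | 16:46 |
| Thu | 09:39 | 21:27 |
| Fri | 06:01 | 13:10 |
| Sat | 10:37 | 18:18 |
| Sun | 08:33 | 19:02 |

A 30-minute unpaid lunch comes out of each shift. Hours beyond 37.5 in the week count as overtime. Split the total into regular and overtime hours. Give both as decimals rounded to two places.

Tue: 07:18–17:35 = 10 h 17 min; less 30 min break → 9 h 47 min
Wed: 08:05–16:46 = 8 h 41 min; less 30 min break → 8 h 11 min
Thu: 09:39–21:27 = 11 h 48 min; less 30 min break → 11 h 18 min
Fri: 06:01–13:10 = 7 h 9 min; less 30 min break → 6 h 39 min
Sat: 10:37–18:18 = 7 h 41 min; less 30 min break → 7 h 11 min
Sun: 08:33–19:02 = 10 h 29 min; less 30 min break → 9 h 59 min
Total worked: 53 h 5 min = 53.08 h.
Threshold 37.5 h → overtime 15 h 35 min, regular 37 h 30 min.

Regular 37.50 hours, overtime 15.58 hours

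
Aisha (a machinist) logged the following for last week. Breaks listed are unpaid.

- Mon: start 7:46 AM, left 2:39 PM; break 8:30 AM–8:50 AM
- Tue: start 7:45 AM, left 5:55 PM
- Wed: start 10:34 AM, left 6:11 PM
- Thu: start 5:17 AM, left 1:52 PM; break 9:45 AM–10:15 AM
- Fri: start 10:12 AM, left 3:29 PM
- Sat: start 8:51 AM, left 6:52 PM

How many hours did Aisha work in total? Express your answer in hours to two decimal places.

47.72 hours

Mon: 7:46 AM–2:39 PM = 6 h 53 min; less 20 min break → 6 h 33 min
Tue: 7:45 AM–5:55 PM = 10 h 10 min
Wed: 10:34 AM–6:11 PM = 7 h 37 min
Thu: 5:17 AM–1:52 PM = 8 h 35 min; less 30 min break → 8 h 5 min
Fri: 10:12 AM–3:29 PM = 5 h 17 min
Sat: 8:51 AM–6:52 PM = 10 h 1 min
Total: 6 h 33 min + 10 h 10 min + 7 h 37 min + 8 h 5 min + 5 h 17 min + 10 h 1 min = 47 h 43 min.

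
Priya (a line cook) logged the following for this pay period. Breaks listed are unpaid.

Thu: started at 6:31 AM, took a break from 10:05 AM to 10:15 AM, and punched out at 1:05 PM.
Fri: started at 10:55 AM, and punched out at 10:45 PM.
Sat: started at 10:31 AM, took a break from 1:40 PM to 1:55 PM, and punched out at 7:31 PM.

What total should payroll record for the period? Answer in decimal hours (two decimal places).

26.98 hours

Thu: 6:31 AM–1:05 PM = 6 h 34 min; less 10 min break → 6 h 24 min
Fri: 10:55 AM–10:45 PM = 11 h 50 min
Sat: 10:31 AM–7:31 PM = 9 h 0 min; less 15 min break → 8 h 45 min
Total: 6 h 24 min + 11 h 50 min + 8 h 45 min = 26 h 59 min.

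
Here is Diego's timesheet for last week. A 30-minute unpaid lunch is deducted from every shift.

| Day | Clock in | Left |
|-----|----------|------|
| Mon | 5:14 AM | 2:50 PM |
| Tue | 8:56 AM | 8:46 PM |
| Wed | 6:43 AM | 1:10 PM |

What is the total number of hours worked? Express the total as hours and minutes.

Mon: 5:14 AM–2:50 PM = 9 h 36 min; less 30 min break → 9 h 6 min
Tue: 8:56 AM–8:46 PM = 11 h 50 min; less 30 min break → 11 h 20 min
Wed: 6:43 AM–1:10 PM = 6 h 27 min; less 30 min break → 5 h 57 min
Total: 9 h 6 min + 11 h 20 min + 5 h 57 min = 26 h 23 min.

26 h 23 min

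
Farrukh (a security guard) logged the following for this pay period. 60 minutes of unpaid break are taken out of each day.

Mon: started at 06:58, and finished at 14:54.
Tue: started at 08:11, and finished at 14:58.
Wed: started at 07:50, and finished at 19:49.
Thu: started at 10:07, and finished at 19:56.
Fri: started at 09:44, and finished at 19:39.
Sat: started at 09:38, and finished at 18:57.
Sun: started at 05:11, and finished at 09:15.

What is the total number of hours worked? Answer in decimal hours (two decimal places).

Mon: 06:58–14:54 = 7 h 56 min; less 60 min break → 6 h 56 min
Tue: 08:11–14:58 = 6 h 47 min; less 60 min break → 5 h 47 min
Wed: 07:50–19:49 = 11 h 59 min; less 60 min break → 10 h 59 min
Thu: 10:07–19:56 = 9 h 49 min; less 60 min break → 8 h 49 min
Fri: 09:44–19:39 = 9 h 55 min; less 60 min break → 8 h 55 min
Sat: 09:38–18:57 = 9 h 19 min; less 60 min break → 8 h 19 min
Sun: 05:11–09:15 = 4 h 4 min; less 60 min break → 3 h 4 min
Total: 6 h 56 min + 5 h 47 min + 10 h 59 min + 8 h 49 min + 8 h 55 min + 8 h 19 min + 3 h 4 min = 52 h 49 min.

52.82 hours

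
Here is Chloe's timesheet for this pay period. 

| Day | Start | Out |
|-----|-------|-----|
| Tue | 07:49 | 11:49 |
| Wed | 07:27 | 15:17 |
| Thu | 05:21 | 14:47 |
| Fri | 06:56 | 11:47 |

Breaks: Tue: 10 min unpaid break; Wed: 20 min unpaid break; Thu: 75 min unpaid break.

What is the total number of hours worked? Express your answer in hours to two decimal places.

24.37 hours

Tue: 07:49–11:49 = 4 h 0 min; less 10 min break → 3 h 50 min
Wed: 07:27–15:17 = 7 h 50 min; less 20 min break → 7 h 30 min
Thu: 05:21–14:47 = 9 h 26 min; less 75 min break → 8 h 11 min
Fri: 06:56–11:47 = 4 h 51 min
Total: 3 h 50 min + 7 h 30 min + 8 h 11 min + 4 h 51 min = 24 h 22 min.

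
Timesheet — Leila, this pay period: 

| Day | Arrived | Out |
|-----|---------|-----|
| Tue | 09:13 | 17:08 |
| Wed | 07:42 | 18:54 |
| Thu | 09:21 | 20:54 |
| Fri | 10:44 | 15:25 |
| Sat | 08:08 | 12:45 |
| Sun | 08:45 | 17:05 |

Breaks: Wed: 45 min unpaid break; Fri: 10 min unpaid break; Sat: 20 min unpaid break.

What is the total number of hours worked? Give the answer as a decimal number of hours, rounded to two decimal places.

47.05 hours

Tue: 09:13–17:08 = 7 h 55 min
Wed: 07:42–18:54 = 11 h 12 min; less 45 min break → 10 h 27 min
Thu: 09:21–20:54 = 11 h 33 min
Fri: 10:44–15:25 = 4 h 41 min; less 10 min break → 4 h 31 min
Sat: 08:08–12:45 = 4 h 37 min; less 20 min break → 4 h 17 min
Sun: 08:45–17:05 = 8 h 20 min
Total: 7 h 55 min + 10 h 27 min + 11 h 33 min + 4 h 31 min + 4 h 17 min + 8 h 20 min = 47 h 3 min.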